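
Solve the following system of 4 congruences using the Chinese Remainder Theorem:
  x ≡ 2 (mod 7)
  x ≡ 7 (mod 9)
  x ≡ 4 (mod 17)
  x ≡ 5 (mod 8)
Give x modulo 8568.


Product of moduli M = 7 · 9 · 17 · 8 = 8568.
Merge one congruence at a time:
  Start: x ≡ 2 (mod 7).
  Combine with x ≡ 7 (mod 9); new modulus lcm = 63.
    Write x = 2 + 7·t and substitute into x ≡ 7 (mod 9): 7·t ≡ 7 − 2 = 5 (mod 9).
    The inverse of 7 mod 9 is 4 (since 7·4 = 28 = 3·9 + 1), so t ≡ 4·5 = 20 ≡ 2 (mod 9).
    Then x = 2 + 7·2 = 16, valid modulo lcm(7, 9) = 63: x ≡ 16 (mod 63).
  Combine with x ≡ 4 (mod 17); new modulus lcm = 1071.
    Write x = 16 + 63·t and substitute into x ≡ 4 (mod 17): 63·t ≡ 4 − 16 = -12 (mod 17).
    Reduce coefficients mod 17: 12·t ≡ 5 (mod 17).
    The inverse of 12 mod 17 is 10 (since 12·10 = 120 = 7·17 + 1), so t ≡ 10·5 = 50 ≡ 16 (mod 17).
    Then x = 16 + 63·16 = 1024, valid modulo lcm(63, 17) = 1071: x ≡ 1024 (mod 1071).
  Combine with x ≡ 5 (mod 8); new modulus lcm = 8568.
    Write x = 1024 + 1071·t and substitute into x ≡ 5 (mod 8): 1071·t ≡ 5 − 1024 = -1019 (mod 8).
    Reduce coefficients mod 8: 7·t ≡ 5 (mod 8).
    The inverse of 7 mod 8 is 7 (since 7·7 = 49 = 6·8 + 1), so t ≡ 7·5 = 35 ≡ 3 (mod 8).
    Then x = 1024 + 1071·3 = 4237, valid modulo lcm(1071, 8) = 8568: x ≡ 4237 (mod 8568).
Verify against each original: 4237 mod 7 = 2, 4237 mod 9 = 7, 4237 mod 17 = 4, 4237 mod 8 = 5.

x ≡ 4237 (mod 8568).


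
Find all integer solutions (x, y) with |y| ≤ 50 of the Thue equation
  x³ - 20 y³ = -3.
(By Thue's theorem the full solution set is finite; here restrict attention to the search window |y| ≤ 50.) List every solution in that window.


The equation is x³ - 20y³ = -3. For fixed y, x³ = 20·y³ − 3, so a solution requires the RHS to be a perfect cube.
Strategy: iterate y from -50 to 50, compute RHS = 20·y³ − 3, and check whether it is a (positive or negative) perfect cube.
Check small values of y:
  y = 0: RHS = -3 is not a perfect cube.
  y = 1: RHS = 17 is not a perfect cube.
  y = -1: RHS = -23 is not a perfect cube.
  y = 2: RHS = 157 is not a perfect cube.
  y = -2: RHS = -163 is not a perfect cube.
  y = 3: RHS = 537 is not a perfect cube.
  y = -3: RHS = -543 is not a perfect cube.
Continuing the search up to |y| = 50 finds no solutions either.
No (x, y) in the scanned range satisfies the equation.

No integer solutions with |y| ≤ 50.


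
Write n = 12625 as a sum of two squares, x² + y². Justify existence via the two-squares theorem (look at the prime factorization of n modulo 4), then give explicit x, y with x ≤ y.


Step 1: Factor n = 12625 = 5^3 · 101.
Step 2: Check the mod-4 condition on each prime factor: 5 ≡ 1 (mod 4), exponent 3; 101 ≡ 1 (mod 4), exponent 1.
All primes ≡ 3 (mod 4) appear to even exponent (or don't appear), so by the two-squares theorem n IS expressible as a sum of two squares.
Step 3: Build a representation. Group n = k² · m with k = 5 and m = 5 · 101 = 505 (a product of primes ≡ 1 (mod 4)); a representation of m scales to one of n via (k·x)² + (k·y)² = k²(x² + y²). Each prime p ≡ 1 (mod 4) is itself a sum of two squares; find a² by testing p − a² for a perfect square:
  5: 5 − 1² = 4 = 2² ⇒ 5 = 1² + 2².
  101: 101 − 1² = 100 = 10² ⇒ 101 = 1² + 10².
  Combine using the Brahmagupta–Fibonacci identity (a² + b²)(c² + d²) = (ac − bd)² + (ad + bc)² = (ac + bd)² + (ad − bc)²:
  5 · 101 = 505: from (1² + 2²)(1² + 10²), take (1·1 − 2·10, 1·10 + 2·1) = (1 − 20, 10 + 2) = (-19, 12); dropping signs (only squares matter) gives (19, 12); check 19² + 12² = 361 + 144 = 505 ✓.
  Scale by k = 5: (5·19, 5·12) = (95, 60).
Step 4: Order so x ≤ y and verify: 60² + 95² = 3600 + 9025 = 12625 = n. ✓

n = 12625 = 60² + 95² (one valid representation with x ≤ y).


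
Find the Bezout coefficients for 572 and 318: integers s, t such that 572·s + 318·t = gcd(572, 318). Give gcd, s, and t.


Euclidean algorithm on (572, 318) — divide until remainder is 0:
  572 = 1 · 318 + 254
  318 = 1 · 254 + 64
  254 = 3 · 64 + 62
  64 = 1 · 62 + 2
  62 = 31 · 2 + 0
gcd(572, 318) = 2.
Track Bezout coefficients alongside the remainders: start with r₀ = 572 = a·1 + b·0 (s = 1, t = 0) and r₁ = 318 = a·0 + b·1 (s = 0, t = 1); each new remainder r_{k+1} = r_{k-1} − q_k·r_k inherits s_{k+1} = s_{k-1} − q_k·s_k, t_{k+1} = t_{k-1} − q_k·t_k, so r_k = a·s_k + b·t_k at every step:
  q = 1: r = 254, s = 1 − 1·0 = 1, t = 0 − 1·1 = -1  (check: 572·1 + 318·(-1) = 254)
  q = 1: r = 64, s = 0 − 1·1 = -1, t = 1 − 1·(-1) = 2  (check: 572·(-1) + 318·2 = 64)
  q = 3: r = 62, s = 1 − 3·(-1) = 4, t = -1 − 3·2 = -7  (check: 572·4 + 318·(-7) = 62)
  q = 1: r = 2, s = -1 − 1·4 = -5, t = 2 − 1·(-7) = 9  (check: 572·(-5) + 318·9 = 2)
The row with r = 2 (the gcd) gives the Bezout coefficients s = -5, t = 9.
Result: 572 · (-5) + 318 · (9) = 2.

gcd(572, 318) = 2; s = -5, t = 9 (check: 572·(-5) + 318·9 = 2).


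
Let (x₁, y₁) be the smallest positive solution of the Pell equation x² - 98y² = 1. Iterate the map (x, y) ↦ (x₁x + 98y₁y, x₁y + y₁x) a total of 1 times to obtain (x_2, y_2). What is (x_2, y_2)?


Step 1: Find the fundamental solution (x₁, y₁) of x² - 98y² = 1.
  Expand √98 as a continued fraction. a₀ = ⌊√98⌋ = 9; iterate m_{k+1} = d_k·a_k − m_k, d_{k+1} = (98 − m_{k+1}²)/d_k, a_{k+1} = ⌊(a₀ + m_{k+1})/d_{k+1}⌋ (starting m₀ = 0, d₀ = 1), with convergents p_k = a_k·p_{k-1} + p_{k-2}, q_k = a_k·q_{k-1} + q_{k-2} (p₋₁ = 1, q₋₁ = 0):
  k = 0: a₀ = 9; p₀/q₀ = 9/1; p₀² − 98·q₀² = 81 − 98 = -17.
  k = 1: m = 9, d = 17, a = ⌊(9 + 9)/17⌋ = 1; p/q = (1·9 + 1)/(1·1 + 0) = 10/1; p² − 98·q² = 100 − 98 = 2.
  k = 2: m = 8, d = 2, a = ⌊(9 + 8)/2⌋ = 8; p/q = (8·10 + 9)/(8·1 + 1) = 89/9; p² − 98·q² = 7921 − 7938 = -17.
  k = 3: m = 8, d = 17, a = ⌊(9 + 8)/17⌋ = 1; p/q = (1·89 + 10)/(1·9 + 1) = 99/10; p² − 98·q² = 9801 − 9800 = 1.
  The first convergent with p² − 98·q² = 1 gives the fundamental solution (x₁, y₁) = (99, 10).
Step 2: Apply the recurrence (x_{n+1}, y_{n+1}) = (x₁x_n + 98y₁y_n, x₁y_n + y₁x_n) repeatedly.
  From (x_1, y_1) = (99, 10): x_2 = 99·99 + 98·10·10 = 19601; y_2 = 99·10 + 10·99 = 1980.
Step 3: Verify x_2² - 98·y_2² = 384199201 - 384199200 = 1 (should be 1). ✓

(x_1, y_1) = (99, 10); (x_2, y_2) = (19601, 1980).


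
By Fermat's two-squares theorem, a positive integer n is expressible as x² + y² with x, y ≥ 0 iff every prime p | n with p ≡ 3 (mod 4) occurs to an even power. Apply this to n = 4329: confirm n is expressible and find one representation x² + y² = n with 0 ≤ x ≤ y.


Step 1: Factor n = 4329 = 3^2 · 13 · 37.
Step 2: Check the mod-4 condition on each prime factor: 3 ≡ 3 (mod 4), exponent 2 (must be even); 13 ≡ 1 (mod 4), exponent 1; 37 ≡ 1 (mod 4), exponent 1.
All primes ≡ 3 (mod 4) appear to even exponent (or don't appear), so by the two-squares theorem n IS expressible as a sum of two squares.
Step 3: Build a representation. Group n = k² · m with k = 3 and m = 13 · 37 = 481 (a product of primes ≡ 1 (mod 4)); a representation of m scales to one of n via (k·x)² + (k·y)² = k²(x² + y²). Each prime p ≡ 1 (mod 4) is itself a sum of two squares; find a² by testing p − a² for a perfect square:
  13: 13 − 1² = 12, 13 − 2² = 9 = 3² ⇒ 13 = 2² + 3².
  37: 37 − 1² = 36 = 6² ⇒ 37 = 1² + 6².
  Combine using the Brahmagupta–Fibonacci identity (a² + b²)(c² + d²) = (ac − bd)² + (ad + bc)² = (ac + bd)² + (ad − bc)²:
  13 · 37 = 481: from (2² + 3²)(1² + 6²), take (2·1 − 3·6, 2·6 + 3·1) = (2 − 18, 12 + 3) = (-16, 15); dropping signs (only squares matter) gives (16, 15); check 16² + 15² = 256 + 225 = 481 ✓.
  Scale by k = 3: (3·16, 3·15) = (48, 45).
Step 4: Order so x ≤ y and verify: 45² + 48² = 2025 + 2304 = 4329 = n. ✓

n = 4329 = 45² + 48² (one valid representation with x ≤ y).


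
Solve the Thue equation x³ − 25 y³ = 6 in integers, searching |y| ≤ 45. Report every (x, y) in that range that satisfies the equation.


The equation is x³ - 25y³ = 6. For fixed y, x³ = 25·y³ + 6, so a solution requires the RHS to be a perfect cube.
Strategy: iterate y from -45 to 45, compute RHS = 25·y³ + 6, and check whether it is a (positive or negative) perfect cube.
Check small values of y:
  y = 0: RHS = 6 is not a perfect cube.
  y = 1: RHS = 31 is not a perfect cube.
  y = -1: RHS = -19 is not a perfect cube.
  y = 2: RHS = 206 is not a perfect cube.
  y = -2: RHS = -194 is not a perfect cube.
  y = 3: RHS = 681 is not a perfect cube.
  y = -3: RHS = -669 is not a perfect cube.
Continuing the search up to |y| = 45 finds no solutions either.
No (x, y) in the scanned range satisfies the equation.

No integer solutions with |y| ≤ 45.


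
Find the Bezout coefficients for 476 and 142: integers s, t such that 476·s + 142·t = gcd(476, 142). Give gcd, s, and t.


Euclidean algorithm on (476, 142) — divide until remainder is 0:
  476 = 3 · 142 + 50
  142 = 2 · 50 + 42
  50 = 1 · 42 + 8
  42 = 5 · 8 + 2
  8 = 4 · 2 + 0
gcd(476, 142) = 2.
Track Bezout coefficients alongside the remainders: start with r₀ = 476 = a·1 + b·0 (s = 1, t = 0) and r₁ = 142 = a·0 + b·1 (s = 0, t = 1); each new remainder r_{k+1} = r_{k-1} − q_k·r_k inherits s_{k+1} = s_{k-1} − q_k·s_k, t_{k+1} = t_{k-1} − q_k·t_k, so r_k = a·s_k + b·t_k at every step:
  q = 3: r = 50, s = 1 − 3·0 = 1, t = 0 − 3·1 = -3  (check: 476·1 + 142·(-3) = 50)
  q = 2: r = 42, s = 0 − 2·1 = -2, t = 1 − 2·(-3) = 7  (check: 476·(-2) + 142·7 = 42)
  q = 1: r = 8, s = 1 − 1·(-2) = 3, t = -3 − 1·7 = -10  (check: 476·3 + 142·(-10) = 8)
  q = 5: r = 2, s = -2 − 5·3 = -17, t = 7 − 5·(-10) = 57  (check: 476·(-17) + 142·57 = 2)
The row with r = 2 (the gcd) gives the Bezout coefficients s = -17, t = 57.
Result: 476 · (-17) + 142 · (57) = 2.

gcd(476, 142) = 2; s = -17, t = 57 (check: 476·(-17) + 142·57 = 2).


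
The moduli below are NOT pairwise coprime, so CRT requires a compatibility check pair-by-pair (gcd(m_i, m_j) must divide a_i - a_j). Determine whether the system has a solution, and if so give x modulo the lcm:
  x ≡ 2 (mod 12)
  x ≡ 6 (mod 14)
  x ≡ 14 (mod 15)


Moduli 12, 14, 15 are not pairwise coprime, so CRT works modulo lcm(m_i) when all pairwise compatibility conditions hold.
Pairwise compatibility: gcd(m_i, m_j) must divide a_i - a_j for every pair.
Merge one congruence at a time:
  Start: x ≡ 2 (mod 12).
  Combine with x ≡ 6 (mod 14): gcd(12, 14) = 2; 6 - 2 = 4, which IS divisible by 2, so compatible.
    Write x = 2 + 12·t and substitute into x ≡ 6 (mod 14): 12·t ≡ 6 − 2 = 4 (mod 14).
    Divide the congruence (and modulus) by g = 2: 6·t ≡ 2 (mod 7).
    The inverse of 6 mod 7 is 6 (since 6·6 = 36 = 5·7 + 1), so t ≡ 6·2 = 12 ≡ 5 (mod 7).
    Then x = 2 + 12·5 = 62, valid modulo lcm(12, 14) = 84: x ≡ 62 (mod 84).
  Combine with x ≡ 14 (mod 15): gcd(84, 15) = 3; 14 - 62 = -48, which IS divisible by 3, so compatible.
    Write x = 62 + 84·t and substitute into x ≡ 14 (mod 15): 84·t ≡ 14 − 62 = -48 (mod 15).
    Divide the congruence (and modulus) by g = 3: 28·t ≡ -16 (mod 5).
    Reduce coefficients mod 5: 3·t ≡ 4 (mod 5).
    The inverse of 3 mod 5 is 2 (since 3·2 = 6 = 1·5 + 1), so t ≡ 2·4 = 8 ≡ 3 (mod 5).
    Then x = 62 + 84·3 = 314, valid modulo lcm(84, 15) = 420: x ≡ 314 (mod 420).
Verify: 314 mod 12 = 2, 314 mod 14 = 6, 314 mod 15 = 14.

x ≡ 314 (mod 420).


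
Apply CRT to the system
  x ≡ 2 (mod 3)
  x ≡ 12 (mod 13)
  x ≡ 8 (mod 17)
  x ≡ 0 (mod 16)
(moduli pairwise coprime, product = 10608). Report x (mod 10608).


Product of moduli M = 3 · 13 · 17 · 16 = 10608.
Merge one congruence at a time:
  Start: x ≡ 2 (mod 3).
  Combine with x ≡ 12 (mod 13); new modulus lcm = 39.
    Write x = 2 + 3·t and substitute into x ≡ 12 (mod 13): 3·t ≡ 12 − 2 = 10 (mod 13).
    The inverse of 3 mod 13 is 9 (since 3·9 = 27 = 2·13 + 1), so t ≡ 9·10 = 90 ≡ 12 (mod 13).
    Then x = 2 + 3·12 = 38, valid modulo lcm(3, 13) = 39: x ≡ 38 (mod 39).
  Combine with x ≡ 8 (mod 17); new modulus lcm = 663.
    Write x = 38 + 39·t and substitute into x ≡ 8 (mod 17): 39·t ≡ 8 − 38 = -30 (mod 17).
    Reduce coefficients mod 17: 5·t ≡ 4 (mod 17).
    The inverse of 5 mod 17 is 7 (since 5·7 = 35 = 2·17 + 1), so t ≡ 7·4 = 28 ≡ 11 (mod 17).
    Then x = 38 + 39·11 = 467, valid modulo lcm(39, 17) = 663: x ≡ 467 (mod 663).
  Combine with x ≡ 0 (mod 16); new modulus lcm = 10608.
    Write x = 467 + 663·t and substitute into x ≡ 0 (mod 16): 663·t ≡ 0 − 467 = -467 (mod 16).
    Reduce coefficients mod 16: 7·t ≡ 13 (mod 16).
    The inverse of 7 mod 16 is 7 (since 7·7 = 49 = 3·16 + 1), so t ≡ 7·13 = 91 ≡ 11 (mod 16).
    Then x = 467 + 663·11 = 7760, valid modulo lcm(663, 16) = 10608: x ≡ 7760 (mod 10608).
Verify against each original: 7760 mod 3 = 2, 7760 mod 13 = 12, 7760 mod 17 = 8, 7760 mod 16 = 0.

x ≡ 7760 (mod 10608).


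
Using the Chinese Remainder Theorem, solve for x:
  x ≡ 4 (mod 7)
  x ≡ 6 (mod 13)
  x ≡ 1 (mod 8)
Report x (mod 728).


Moduli 7, 13, 8 are pairwise coprime; by CRT there is a unique solution modulo M = 7 · 13 · 8 = 728.
Solve pairwise, accumulating the modulus:
  Start with x ≡ 4 (mod 7).
  Combine with x ≡ 6 (mod 13): since gcd(7, 13) = 1, we get a unique residue mod 91.
    Write x = 4 + 7·t and substitute into x ≡ 6 (mod 13): 7·t ≡ 6 − 4 = 2 (mod 13).
    The inverse of 7 mod 13 is 2 (since 7·2 = 14 = 1·13 + 1), so t ≡ 2·2 = 4 ≡ 4 (mod 13).
    Then x = 4 + 7·4 = 32, valid modulo lcm(7, 13) = 91: x ≡ 32 (mod 91).
  Combine with x ≡ 1 (mod 8): since gcd(91, 8) = 1, we get a unique residue mod 728.
    Write x = 32 + 91·t and substitute into x ≡ 1 (mod 8): 91·t ≡ 1 − 32 = -31 (mod 8).
    Reduce coefficients mod 8: 3·t ≡ 1 (mod 8).
    The inverse of 3 mod 8 is 3 (since 3·3 = 9 = 1·8 + 1), so t ≡ 3·1 = 3 ≡ 3 (mod 8).
    Then x = 32 + 91·3 = 305, valid modulo lcm(91, 8) = 728: x ≡ 305 (mod 728).
Verify: 305 mod 7 = 4 ✓, 305 mod 13 = 6 ✓, 305 mod 8 = 1 ✓.

x ≡ 305 (mod 728).


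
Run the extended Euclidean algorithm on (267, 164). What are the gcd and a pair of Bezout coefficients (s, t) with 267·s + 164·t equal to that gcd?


Euclidean algorithm on (267, 164) — divide until remainder is 0:
  267 = 1 · 164 + 103
  164 = 1 · 103 + 61
  103 = 1 · 61 + 42
  61 = 1 · 42 + 19
  42 = 2 · 19 + 4
  19 = 4 · 4 + 3
  4 = 1 · 3 + 1
  3 = 3 · 1 + 0
gcd(267, 164) = 1.
Track Bezout coefficients alongside the remainders: start with r₀ = 267 = a·1 + b·0 (s = 1, t = 0) and r₁ = 164 = a·0 + b·1 (s = 0, t = 1); each new remainder r_{k+1} = r_{k-1} − q_k·r_k inherits s_{k+1} = s_{k-1} − q_k·s_k, t_{k+1} = t_{k-1} − q_k·t_k, so r_k = a·s_k + b·t_k at every step:
  q = 1: r = 103, s = 1 − 1·0 = 1, t = 0 − 1·1 = -1  (check: 267·1 + 164·(-1) = 103)
  q = 1: r = 61, s = 0 − 1·1 = -1, t = 1 − 1·(-1) = 2  (check: 267·(-1) + 164·2 = 61)
  q = 1: r = 42, s = 1 − 1·(-1) = 2, t = -1 − 1·2 = -3  (check: 267·2 + 164·(-3) = 42)
  q = 1: r = 19, s = -1 − 1·2 = -3, t = 2 − 1·(-3) = 5  (check: 267·(-3) + 164·5 = 19)
  q = 2: r = 4, s = 2 − 2·(-3) = 8, t = -3 − 2·5 = -13  (check: 267·8 + 164·(-13) = 4)
  q = 4: r = 3, s = -3 − 4·8 = -35, t = 5 − 4·(-13) = 57  (check: 267·(-35) + 164·57 = 3)
  q = 1: r = 1, s = 8 − 1·(-35) = 43, t = -13 − 1·57 = -70  (check: 267·43 + 164·(-70) = 1)
The row with r = 1 (the gcd) gives the Bezout coefficients s = 43, t = -70.
Result: 267 · (43) + 164 · (-70) = 1.

gcd(267, 164) = 1; s = 43, t = -70 (check: 267·43 + 164·(-70) = 1).


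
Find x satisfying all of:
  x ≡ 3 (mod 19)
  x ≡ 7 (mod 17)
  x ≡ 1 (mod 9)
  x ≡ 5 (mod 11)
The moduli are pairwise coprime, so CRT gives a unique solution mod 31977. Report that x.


Product of moduli M = 19 · 17 · 9 · 11 = 31977.
Merge one congruence at a time:
  Start: x ≡ 3 (mod 19).
  Combine with x ≡ 7 (mod 17); new modulus lcm = 323.
    Write x = 3 + 19·t and substitute into x ≡ 7 (mod 17): 19·t ≡ 7 − 3 = 4 (mod 17).
    Reduce coefficients mod 17: 2·t ≡ 4 (mod 17).
    The inverse of 2 mod 17 is 9 (since 2·9 = 18 = 1·17 + 1), so t ≡ 9·4 = 36 ≡ 2 (mod 17).
    Then x = 3 + 19·2 = 41, valid modulo lcm(19, 17) = 323: x ≡ 41 (mod 323).
  Combine with x ≡ 1 (mod 9); new modulus lcm = 2907.
    Write x = 41 + 323·t and substitute into x ≡ 1 (mod 9): 323·t ≡ 1 − 41 = -40 (mod 9).
    Reduce coefficients mod 9: 8·t ≡ 5 (mod 9).
    The inverse of 8 mod 9 is 8 (since 8·8 = 64 = 7·9 + 1), so t ≡ 8·5 = 40 ≡ 4 (mod 9).
    Then x = 41 + 323·4 = 1333, valid modulo lcm(323, 9) = 2907: x ≡ 1333 (mod 2907).
  Combine with x ≡ 5 (mod 11); new modulus lcm = 31977.
    Write x = 1333 + 2907·t and substitute into x ≡ 5 (mod 11): 2907·t ≡ 5 − 1333 = -1328 (mod 11).
    Reduce coefficients mod 11: 3·t ≡ 3 (mod 11).
    The inverse of 3 mod 11 is 4 (since 3·4 = 12 = 1·11 + 1), so t ≡ 4·3 = 12 ≡ 1 (mod 11).
    Then x = 1333 + 2907·1 = 4240, valid modulo lcm(2907, 11) = 31977: x ≡ 4240 (mod 31977).
Verify against each original: 4240 mod 19 = 3, 4240 mod 17 = 7, 4240 mod 9 = 1, 4240 mod 11 = 5.

x ≡ 4240 (mod 31977).


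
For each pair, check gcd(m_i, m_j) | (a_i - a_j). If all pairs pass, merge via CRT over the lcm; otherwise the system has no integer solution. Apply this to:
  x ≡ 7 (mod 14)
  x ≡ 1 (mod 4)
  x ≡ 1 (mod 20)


Moduli 14, 4, 20 are not pairwise coprime, so CRT works modulo lcm(m_i) when all pairwise compatibility conditions hold.
Pairwise compatibility: gcd(m_i, m_j) must divide a_i - a_j for every pair.
Merge one congruence at a time:
  Start: x ≡ 7 (mod 14).
  Combine with x ≡ 1 (mod 4): gcd(14, 4) = 2; 1 - 7 = -6, which IS divisible by 2, so compatible.
    Write x = 7 + 14·t and substitute into x ≡ 1 (mod 4): 14·t ≡ 1 − 7 = -6 (mod 4).
    Divide the congruence (and modulus) by g = 2: 7·t ≡ -3 (mod 2).
    Reduce coefficients mod 2: 1·t ≡ 1 (mod 2).
    So t ≡ 1 (mod 2).
    Then x = 7 + 14·1 = 21, valid modulo lcm(14, 4) = 28: x ≡ 21 (mod 28).
  Combine with x ≡ 1 (mod 20): gcd(28, 20) = 4; 1 - 21 = -20, which IS divisible by 4, so compatible.
    Write x = 21 + 28·t and substitute into x ≡ 1 (mod 20): 28·t ≡ 1 − 21 = -20 (mod 20).
    Divide the congruence (and modulus) by g = 4: 7·t ≡ -5 (mod 5).
    Reduce coefficients mod 5: 2·t ≡ 0 (mod 5).
    The inverse of 2 mod 5 is 3 (since 2·3 = 6 = 1·5 + 1), so t ≡ 3·0 = 0 ≡ 0 (mod 5).
    Then x = 21 + 28·0 = 21, valid modulo lcm(28, 20) = 140: x ≡ 21 (mod 140).
Verify: 21 mod 14 = 7, 21 mod 4 = 1, 21 mod 20 = 1.

x ≡ 21 (mod 140).


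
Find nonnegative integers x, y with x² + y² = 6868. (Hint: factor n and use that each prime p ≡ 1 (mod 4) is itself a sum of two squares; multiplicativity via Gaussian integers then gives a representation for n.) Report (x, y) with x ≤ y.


Step 1: Factor n = 6868 = 2^2 · 17 · 101.
Step 2: Check the mod-4 condition on each prime factor: 2 = 2 (special); 17 ≡ 1 (mod 4), exponent 1; 101 ≡ 1 (mod 4), exponent 1.
All primes ≡ 3 (mod 4) appear to even exponent (or don't appear), so by the two-squares theorem n IS expressible as a sum of two squares.
Step 3: Build a representation. Group n = k² · m with k = 2 and m = 17 · 101 = 1717 (a product of primes ≡ 1 (mod 4)); a representation of m scales to one of n via (k·x)² + (k·y)² = k²(x² + y²). Each prime p ≡ 1 (mod 4) is itself a sum of two squares; find a² by testing p − a² for a perfect square:
  17: 17 − 1² = 16 = 4² ⇒ 17 = 1² + 4².
  101: 101 − 1² = 100 = 10² ⇒ 101 = 1² + 10².
  Combine using the Brahmagupta–Fibonacci identity (a² + b²)(c² + d²) = (ac − bd)² + (ad + bc)² = (ac + bd)² + (ad − bc)²:
  17 · 101 = 1717: from (1² + 4²)(1² + 10²), take (1·1 − 4·10, 1·10 + 4·1) = (1 − 40, 10 + 4) = (-39, 14); dropping signs (only squares matter) gives (39, 14); check 39² + 14² = 1521 + 196 = 1717 ✓.
  Scale by k = 2: (2·39, 2·14) = (78, 28).
Step 4: Order so x ≤ y and verify: 28² + 78² = 784 + 6084 = 6868 = n. ✓

n = 6868 = 28² + 78² (one valid representation with x ≤ y).


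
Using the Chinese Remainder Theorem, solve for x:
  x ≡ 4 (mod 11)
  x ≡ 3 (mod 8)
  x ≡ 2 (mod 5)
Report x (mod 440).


Moduli 11, 8, 5 are pairwise coprime; by CRT there is a unique solution modulo M = 11 · 8 · 5 = 440.
Solve pairwise, accumulating the modulus:
  Start with x ≡ 4 (mod 11).
  Combine with x ≡ 3 (mod 8): since gcd(11, 8) = 1, we get a unique residue mod 88.
    Write x = 4 + 11·t and substitute into x ≡ 3 (mod 8): 11·t ≡ 3 − 4 = -1 (mod 8).
    Reduce coefficients mod 8: 3·t ≡ 7 (mod 8).
    The inverse of 3 mod 8 is 3 (since 3·3 = 9 = 1·8 + 1), so t ≡ 3·7 = 21 ≡ 5 (mod 8).
    Then x = 4 + 11·5 = 59, valid modulo lcm(11, 8) = 88: x ≡ 59 (mod 88).
  Combine with x ≡ 2 (mod 5): since gcd(88, 5) = 1, we get a unique residue mod 440.
    Write x = 59 + 88·t and substitute into x ≡ 2 (mod 5): 88·t ≡ 2 − 59 = -57 (mod 5).
    Reduce coefficients mod 5: 3·t ≡ 3 (mod 5).
    The inverse of 3 mod 5 is 2 (since 3·2 = 6 = 1·5 + 1), so t ≡ 2·3 = 6 ≡ 1 (mod 5).
    Then x = 59 + 88·1 = 147, valid modulo lcm(88, 5) = 440: x ≡ 147 (mod 440).
Verify: 147 mod 11 = 4 ✓, 147 mod 8 = 3 ✓, 147 mod 5 = 2 ✓.

x ≡ 147 (mod 440).


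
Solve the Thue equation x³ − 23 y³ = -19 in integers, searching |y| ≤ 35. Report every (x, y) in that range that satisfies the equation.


The equation is x³ - 23y³ = -19. For fixed y, x³ = 23·y³ − 19, so a solution requires the RHS to be a perfect cube.
Strategy: iterate y from -35 to 35, compute RHS = 23·y³ − 19, and check whether it is a (positive or negative) perfect cube.
Check small values of y:
  y = 0: RHS = -19 is not a perfect cube.
  y = 1: RHS = 4 is not a perfect cube.
  y = -1: RHS = -42 is not a perfect cube.
  y = 2: RHS = 165 is not a perfect cube.
  y = -2: RHS = -203 is not a perfect cube.
  y = 3: RHS = 602 is not a perfect cube.
  y = -3: RHS = -640 is not a perfect cube.
Continuing the search up to |y| = 35 finds no solutions either.
No (x, y) in the scanned range satisfies the equation.

No integer solutions with |y| ≤ 35.


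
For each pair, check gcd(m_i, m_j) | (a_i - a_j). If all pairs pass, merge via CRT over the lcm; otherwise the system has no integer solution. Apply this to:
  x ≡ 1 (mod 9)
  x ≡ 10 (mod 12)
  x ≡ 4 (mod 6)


Moduli 9, 12, 6 are not pairwise coprime, so CRT works modulo lcm(m_i) when all pairwise compatibility conditions hold.
Pairwise compatibility: gcd(m_i, m_j) must divide a_i - a_j for every pair.
Merge one congruence at a time:
  Start: x ≡ 1 (mod 9).
  Combine with x ≡ 10 (mod 12): gcd(9, 12) = 3; 10 - 1 = 9, which IS divisible by 3, so compatible.
    Write x = 1 + 9·t and substitute into x ≡ 10 (mod 12): 9·t ≡ 10 − 1 = 9 (mod 12).
    Divide the congruence (and modulus) by g = 3: 3·t ≡ 3 (mod 4).
    The inverse of 3 mod 4 is 3 (since 3·3 = 9 = 2·4 + 1), so t ≡ 3·3 = 9 ≡ 1 (mod 4).
    Then x = 1 + 9·1 = 10, valid modulo lcm(9, 12) = 36: x ≡ 10 (mod 36).
  Combine with x ≡ 4 (mod 6): gcd(36, 6) = 6; 4 - 10 = -6, which IS divisible by 6, so compatible.
    Write x = 10 + 36·t and substitute into x ≡ 4 (mod 6): 36·t ≡ 4 − 10 = -6 (mod 6).
    Divide the congruence (and modulus) by g = 6: 6·t ≡ -1 (mod 1).
    Modulo 1 every t works; take t = 0.
    Then x = 10 + 36·0 = 10, valid modulo lcm(36, 6) = 36: x ≡ 10 (mod 36).
Verify: 10 mod 9 = 1, 10 mod 12 = 10, 10 mod 6 = 4.

x ≡ 10 (mod 36).


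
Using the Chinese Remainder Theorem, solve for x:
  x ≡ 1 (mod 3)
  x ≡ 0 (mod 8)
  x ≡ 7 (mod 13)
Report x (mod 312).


Moduli 3, 8, 13 are pairwise coprime; by CRT there is a unique solution modulo M = 3 · 8 · 13 = 312.
Solve pairwise, accumulating the modulus:
  Start with x ≡ 1 (mod 3).
  Combine with x ≡ 0 (mod 8): since gcd(3, 8) = 1, we get a unique residue mod 24.
    Write x = 1 + 3·t and substitute into x ≡ 0 (mod 8): 3·t ≡ 0 − 1 = -1 (mod 8).
    Reduce coefficients mod 8: 3·t ≡ 7 (mod 8).
    The inverse of 3 mod 8 is 3 (since 3·3 = 9 = 1·8 + 1), so t ≡ 3·7 = 21 ≡ 5 (mod 8).
    Then x = 1 + 3·5 = 16, valid modulo lcm(3, 8) = 24: x ≡ 16 (mod 24).
  Combine with x ≡ 7 (mod 13): since gcd(24, 13) = 1, we get a unique residue mod 312.
    Write x = 16 + 24·t and substitute into x ≡ 7 (mod 13): 24·t ≡ 7 − 16 = -9 (mod 13).
    Reduce coefficients mod 13: 11·t ≡ 4 (mod 13).
    The inverse of 11 mod 13 is 6 (since 11·6 = 66 = 5·13 + 1), so t ≡ 6·4 = 24 ≡ 11 (mod 13).
    Then x = 16 + 24·11 = 280, valid modulo lcm(24, 13) = 312: x ≡ 280 (mod 312).
Verify: 280 mod 3 = 1 ✓, 280 mod 8 = 0 ✓, 280 mod 13 = 7 ✓.

x ≡ 280 (mod 312).


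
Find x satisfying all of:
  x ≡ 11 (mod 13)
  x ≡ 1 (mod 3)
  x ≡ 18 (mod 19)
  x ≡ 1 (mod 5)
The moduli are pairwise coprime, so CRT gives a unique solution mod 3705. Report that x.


Product of moduli M = 13 · 3 · 19 · 5 = 3705.
Merge one congruence at a time:
  Start: x ≡ 11 (mod 13).
  Combine with x ≡ 1 (mod 3); new modulus lcm = 39.
    Write x = 11 + 13·t and substitute into x ≡ 1 (mod 3): 13·t ≡ 1 − 11 = -10 (mod 3).
    Reduce coefficients mod 3: 1·t ≡ 2 (mod 3).
    So t ≡ 2 (mod 3).
    Then x = 11 + 13·2 = 37, valid modulo lcm(13, 3) = 39: x ≡ 37 (mod 39).
  Combine with x ≡ 18 (mod 19); new modulus lcm = 741.
    Write x = 37 + 39·t and substitute into x ≡ 18 (mod 19): 39·t ≡ 18 − 37 = -19 (mod 19).
    Reduce coefficients mod 19: 1·t ≡ 0 (mod 19).
    So t ≡ 0 (mod 19).
    Then x = 37 + 39·0 = 37, valid modulo lcm(39, 19) = 741: x ≡ 37 (mod 741).
  Combine with x ≡ 1 (mod 5); new modulus lcm = 3705.
    Write x = 37 + 741·t and substitute into x ≡ 1 (mod 5): 741·t ≡ 1 − 37 = -36 (mod 5).
    Reduce coefficients mod 5: 1·t ≡ 4 (mod 5).
    So t ≡ 4 (mod 5).
    Then x = 37 + 741·4 = 3001, valid modulo lcm(741, 5) = 3705: x ≡ 3001 (mod 3705).
Verify against each original: 3001 mod 13 = 11, 3001 mod 3 = 1, 3001 mod 19 = 18, 3001 mod 5 = 1.

x ≡ 3001 (mod 3705).


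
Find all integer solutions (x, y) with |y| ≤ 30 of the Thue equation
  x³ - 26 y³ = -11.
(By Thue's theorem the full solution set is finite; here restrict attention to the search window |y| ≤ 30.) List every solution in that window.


The equation is x³ - 26y³ = -11. For fixed y, x³ = 26·y³ − 11, so a solution requires the RHS to be a perfect cube.
Strategy: iterate y from -30 to 30, compute RHS = 26·y³ − 11, and check whether it is a (positive or negative) perfect cube.
Check small values of y:
  y = 0: RHS = -11 is not a perfect cube.
  y = 1: RHS = 15 is not a perfect cube.
  y = -1: RHS = -37 is not a perfect cube.
  y = 2: RHS = 197 is not a perfect cube.
  y = -2: RHS = -219 is not a perfect cube.
  y = 3: RHS = 691 is not a perfect cube.
  y = -3: RHS = -713 is not a perfect cube.
Continuing the search up to |y| = 30 finds no solutions either.
No (x, y) in the scanned range satisfies the equation.

No integer solutions with |y| ≤ 30.


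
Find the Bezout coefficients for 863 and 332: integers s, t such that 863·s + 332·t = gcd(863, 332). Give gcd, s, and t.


Euclidean algorithm on (863, 332) — divide until remainder is 0:
  863 = 2 · 332 + 199
  332 = 1 · 199 + 133
  199 = 1 · 133 + 66
  133 = 2 · 66 + 1
  66 = 66 · 1 + 0
gcd(863, 332) = 1.
Track Bezout coefficients alongside the remainders: start with r₀ = 863 = a·1 + b·0 (s = 1, t = 0) and r₁ = 332 = a·0 + b·1 (s = 0, t = 1); each new remainder r_{k+1} = r_{k-1} − q_k·r_k inherits s_{k+1} = s_{k-1} − q_k·s_k, t_{k+1} = t_{k-1} − q_k·t_k, so r_k = a·s_k + b·t_k at every step:
  q = 2: r = 199, s = 1 − 2·0 = 1, t = 0 − 2·1 = -2  (check: 863·1 + 332·(-2) = 199)
  q = 1: r = 133, s = 0 − 1·1 = -1, t = 1 − 1·(-2) = 3  (check: 863·(-1) + 332·3 = 133)
  q = 1: r = 66, s = 1 − 1·(-1) = 2, t = -2 − 1·3 = -5  (check: 863·2 + 332·(-5) = 66)
  q = 2: r = 1, s = -1 − 2·2 = -5, t = 3 − 2·(-5) = 13  (check: 863·(-5) + 332·13 = 1)
The row with r = 1 (the gcd) gives the Bezout coefficients s = -5, t = 13.
Result: 863 · (-5) + 332 · (13) = 1.

gcd(863, 332) = 1; s = -5, t = 13 (check: 863·(-5) + 332·13 = 1).


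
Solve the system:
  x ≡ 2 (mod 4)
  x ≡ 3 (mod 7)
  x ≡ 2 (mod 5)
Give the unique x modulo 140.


Moduli 4, 7, 5 are pairwise coprime; by CRT there is a unique solution modulo M = 4 · 7 · 5 = 140.
Solve pairwise, accumulating the modulus:
  Start with x ≡ 2 (mod 4).
  Combine with x ≡ 3 (mod 7): since gcd(4, 7) = 1, we get a unique residue mod 28.
    Write x = 2 + 4·t and substitute into x ≡ 3 (mod 7): 4·t ≡ 3 − 2 = 1 (mod 7).
    The inverse of 4 mod 7 is 2 (since 4·2 = 8 = 1·7 + 1), so t ≡ 2·1 = 2 ≡ 2 (mod 7).
    Then x = 2 + 4·2 = 10, valid modulo lcm(4, 7) = 28: x ≡ 10 (mod 28).
  Combine with x ≡ 2 (mod 5): since gcd(28, 5) = 1, we get a unique residue mod 140.
    Write x = 10 + 28·t and substitute into x ≡ 2 (mod 5): 28·t ≡ 2 − 10 = -8 (mod 5).
    Reduce coefficients mod 5: 3·t ≡ 2 (mod 5).
    The inverse of 3 mod 5 is 2 (since 3·2 = 6 = 1·5 + 1), so t ≡ 2·2 = 4 ≡ 4 (mod 5).
    Then x = 10 + 28·4 = 122, valid modulo lcm(28, 5) = 140: x ≡ 122 (mod 140).
Verify: 122 mod 4 = 2 ✓, 122 mod 7 = 3 ✓, 122 mod 5 = 2 ✓.

x ≡ 122 (mod 140).


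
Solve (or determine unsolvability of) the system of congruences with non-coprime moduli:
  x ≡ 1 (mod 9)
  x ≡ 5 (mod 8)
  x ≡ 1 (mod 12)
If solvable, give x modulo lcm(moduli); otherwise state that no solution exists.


Moduli 9, 8, 12 are not pairwise coprime, so CRT works modulo lcm(m_i) when all pairwise compatibility conditions hold.
Pairwise compatibility: gcd(m_i, m_j) must divide a_i - a_j for every pair.
Merge one congruence at a time:
  Start: x ≡ 1 (mod 9).
  Combine with x ≡ 5 (mod 8): gcd(9, 8) = 1; 5 - 1 = 4, which IS divisible by 1, so compatible.
    Write x = 1 + 9·t and substitute into x ≡ 5 (mod 8): 9·t ≡ 5 − 1 = 4 (mod 8).
    Reduce coefficients mod 8: 1·t ≡ 4 (mod 8).
    So t ≡ 4 (mod 8).
    Then x = 1 + 9·4 = 37, valid modulo lcm(9, 8) = 72: x ≡ 37 (mod 72).
  Combine with x ≡ 1 (mod 12): gcd(72, 12) = 12; 1 - 37 = -36, which IS divisible by 12, so compatible.
    Write x = 37 + 72·t and substitute into x ≡ 1 (mod 12): 72·t ≡ 1 − 37 = -36 (mod 12).
    Divide the congruence (and modulus) by g = 12: 6·t ≡ -3 (mod 1).
    Modulo 1 every t works; take t = 0.
    Then x = 37 + 72·0 = 37, valid modulo lcm(72, 12) = 72: x ≡ 37 (mod 72).
Verify: 37 mod 9 = 1, 37 mod 8 = 5, 37 mod 12 = 1.

x ≡ 37 (mod 72).


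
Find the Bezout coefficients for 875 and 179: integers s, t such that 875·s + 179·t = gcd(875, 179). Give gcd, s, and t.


Euclidean algorithm on (875, 179) — divide until remainder is 0:
  875 = 4 · 179 + 159
  179 = 1 · 159 + 20
  159 = 7 · 20 + 19
  20 = 1 · 19 + 1
  19 = 19 · 1 + 0
gcd(875, 179) = 1.
Track Bezout coefficients alongside the remainders: start with r₀ = 875 = a·1 + b·0 (s = 1, t = 0) and r₁ = 179 = a·0 + b·1 (s = 0, t = 1); each new remainder r_{k+1} = r_{k-1} − q_k·r_k inherits s_{k+1} = s_{k-1} − q_k·s_k, t_{k+1} = t_{k-1} − q_k·t_k, so r_k = a·s_k + b·t_k at every step:
  q = 4: r = 159, s = 1 − 4·0 = 1, t = 0 − 4·1 = -4  (check: 875·1 + 179·(-4) = 159)
  q = 1: r = 20, s = 0 − 1·1 = -1, t = 1 − 1·(-4) = 5  (check: 875·(-1) + 179·5 = 20)
  q = 7: r = 19, s = 1 − 7·(-1) = 8, t = -4 − 7·5 = -39  (check: 875·8 + 179·(-39) = 19)
  q = 1: r = 1, s = -1 − 1·8 = -9, t = 5 − 1·(-39) = 44  (check: 875·(-9) + 179·44 = 1)
The row with r = 1 (the gcd) gives the Bezout coefficients s = -9, t = 44.
Result: 875 · (-9) + 179 · (44) = 1.

gcd(875, 179) = 1; s = -9, t = 44 (check: 875·(-9) + 179·44 = 1).


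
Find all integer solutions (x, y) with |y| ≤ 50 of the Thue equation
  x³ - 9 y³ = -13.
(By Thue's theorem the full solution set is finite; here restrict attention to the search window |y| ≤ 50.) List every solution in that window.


The equation is x³ - 9y³ = -13. For fixed y, x³ = 9·y³ − 13, so a solution requires the RHS to be a perfect cube.
Strategy: iterate y from -50 to 50, compute RHS = 9·y³ − 13, and check whether it is a (positive or negative) perfect cube.
Check small values of y:
  y = 0: RHS = -13 is not a perfect cube.
  y = 1: RHS = -4 is not a perfect cube.
  y = -1: RHS = -22 is not a perfect cube.
  y = 2: RHS = 59 is not a perfect cube.
  y = -2: RHS = -85 is not a perfect cube.
  y = 3: RHS = 230 is not a perfect cube.
  y = -3: RHS = -256 is not a perfect cube.
Continuing the search up to |y| = 50 finds no solutions either.
No (x, y) in the scanned range satisfies the equation.

No integer solutions with |y| ≤ 50.


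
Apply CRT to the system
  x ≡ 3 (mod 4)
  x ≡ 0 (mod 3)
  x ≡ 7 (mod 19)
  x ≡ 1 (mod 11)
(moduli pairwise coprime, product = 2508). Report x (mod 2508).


Product of moduli M = 4 · 3 · 19 · 11 = 2508.
Merge one congruence at a time:
  Start: x ≡ 3 (mod 4).
  Combine with x ≡ 0 (mod 3); new modulus lcm = 12.
    Write x = 3 + 4·t and substitute into x ≡ 0 (mod 3): 4·t ≡ 0 − 3 = -3 (mod 3).
    Reduce coefficients mod 3: 1·t ≡ 0 (mod 3).
    So t ≡ 0 (mod 3).
    Then x = 3 + 4·0 = 3, valid modulo lcm(4, 3) = 12: x ≡ 3 (mod 12).
  Combine with x ≡ 7 (mod 19); new modulus lcm = 228.
    Write x = 3 + 12·t and substitute into x ≡ 7 (mod 19): 12·t ≡ 7 − 3 = 4 (mod 19).
    The inverse of 12 mod 19 is 8 (since 12·8 = 96 = 5·19 + 1), so t ≡ 8·4 = 32 ≡ 13 (mod 19).
    Then x = 3 + 12·13 = 159, valid modulo lcm(12, 19) = 228: x ≡ 159 (mod 228).
  Combine with x ≡ 1 (mod 11); new modulus lcm = 2508.
    Write x = 159 + 228·t and substitute into x ≡ 1 (mod 11): 228·t ≡ 1 − 159 = -158 (mod 11).
    Reduce coefficients mod 11: 8·t ≡ 7 (mod 11).
    The inverse of 8 mod 11 is 7 (since 8·7 = 56 = 5·11 + 1), so t ≡ 7·7 = 49 ≡ 5 (mod 11).
    Then x = 159 + 228·5 = 1299, valid modulo lcm(228, 11) = 2508: x ≡ 1299 (mod 2508).
Verify against each original: 1299 mod 4 = 3, 1299 mod 3 = 0, 1299 mod 19 = 7, 1299 mod 11 = 1.

x ≡ 1299 (mod 2508).


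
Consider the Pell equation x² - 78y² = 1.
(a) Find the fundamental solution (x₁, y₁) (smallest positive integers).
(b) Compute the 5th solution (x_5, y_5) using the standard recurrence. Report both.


Step 1: Find the fundamental solution (x₁, y₁) of x² - 78y² = 1.
  Expand √78 as a continued fraction. a₀ = ⌊√78⌋ = 8; iterate m_{k+1} = d_k·a_k − m_k, d_{k+1} = (78 − m_{k+1}²)/d_k, a_{k+1} = ⌊(a₀ + m_{k+1})/d_{k+1}⌋ (starting m₀ = 0, d₀ = 1), with convergents p_k = a_k·p_{k-1} + p_{k-2}, q_k = a_k·q_{k-1} + q_{k-2} (p₋₁ = 1, q₋₁ = 0):
  k = 0: a₀ = 8; p₀/q₀ = 8/1; p₀² − 78·q₀² = 64 − 78 = -14.
  k = 1: m = 8, d = 14, a = ⌊(8 + 8)/14⌋ = 1; p/q = (1·8 + 1)/(1·1 + 0) = 9/1; p² − 78·q² = 81 − 78 = 3.
  k = 2: m = 6, d = 3, a = ⌊(8 + 6)/3⌋ = 4; p/q = (4·9 + 8)/(4·1 + 1) = 44/5; p² − 78·q² = 1936 − 1950 = -14.
  k = 3: m = 6, d = 14, a = ⌊(8 + 6)/14⌋ = 1; p/q = (1·44 + 9)/(1·5 + 1) = 53/6; p² − 78·q² = 2809 − 2808 = 1.
  The first convergent with p² − 78·q² = 1 gives the fundamental solution (x₁, y₁) = (53, 6).
Step 2: Apply the recurrence (x_{n+1}, y_{n+1}) = (x₁x_n + 78y₁y_n, x₁y_n + y₁x_n) repeatedly.
  From (x_1, y_1) = (53, 6): x_2 = 53·53 + 78·6·6 = 5617; y_2 = 53·6 + 6·53 = 636.
  From (x_2, y_2) = (5617, 636): x_3 = 53·5617 + 78·6·636 = 595349; y_3 = 53·636 + 6·5617 = 67410.
  From (x_3, y_3) = (595349, 67410): x_4 = 53·595349 + 78·6·67410 = 63101377; y_4 = 53·67410 + 6·595349 = 7144824.
  From (x_4, y_4) = (63101377, 7144824): x_5 = 53·63101377 + 78·6·7144824 = 6688150613; y_5 = 53·7144824 + 6·63101377 = 757283934.
Step 3: Verify x_5² - 78·y_5² = 44731358622172275769 - 44731358622172275768 = 1 (should be 1). ✓

(x_1, y_1) = (53, 6); (x_5, y_5) = (6688150613, 757283934).


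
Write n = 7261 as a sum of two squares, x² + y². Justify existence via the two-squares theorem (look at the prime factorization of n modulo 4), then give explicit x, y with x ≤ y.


Step 1: Factor n = 7261 = 53 · 137.
Step 2: Check the mod-4 condition on each prime factor: 53 ≡ 1 (mod 4), exponent 1; 137 ≡ 1 (mod 4), exponent 1.
All primes ≡ 3 (mod 4) appear to even exponent (or don't appear), so by the two-squares theorem n IS expressible as a sum of two squares.
Step 3: Build a representation. Here n = 53 · 137 is a product of primes ≡ 1 (mod 4). Each prime p ≡ 1 (mod 4) is itself a sum of two squares; find a² by testing p − a² for a perfect square:
  53: 53 − 1² = 52, 53 − 2² = 49 = 7² ⇒ 53 = 2² + 7².
  137: 137 − 1² = 136, 137 − 2² = 133, 137 − 3² = 128, 137 − 4² = 121 = 11² ⇒ 137 = 4² + 11².
  Combine using the Brahmagupta–Fibonacci identity (a² + b²)(c² + d²) = (ac − bd)² + (ad + bc)² = (ac + bd)² + (ad − bc)²:
  53 · 137 = 7261: from (2² + 7²)(4² + 11²), take (2·4 − 7·11, 2·11 + 7·4) = (8 − 77, 22 + 28) = (-69, 50); dropping signs (only squares matter) gives (69, 50); check 69² + 50² = 4761 + 2500 = 7261 ✓.
Step 4: Order so x ≤ y and verify: 50² + 69² = 2500 + 4761 = 7261 = n. ✓

n = 7261 = 50² + 69² (one valid representation with x ≤ y).


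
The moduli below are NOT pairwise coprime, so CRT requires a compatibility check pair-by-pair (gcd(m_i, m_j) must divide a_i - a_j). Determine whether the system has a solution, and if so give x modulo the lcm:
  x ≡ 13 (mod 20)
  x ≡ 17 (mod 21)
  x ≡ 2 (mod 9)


Moduli 20, 21, 9 are not pairwise coprime, so CRT works modulo lcm(m_i) when all pairwise compatibility conditions hold.
Pairwise compatibility: gcd(m_i, m_j) must divide a_i - a_j for every pair.
Merge one congruence at a time:
  Start: x ≡ 13 (mod 20).
  Combine with x ≡ 17 (mod 21): gcd(20, 21) = 1; 17 - 13 = 4, which IS divisible by 1, so compatible.
    Write x = 13 + 20·t and substitute into x ≡ 17 (mod 21): 20·t ≡ 17 − 13 = 4 (mod 21).
    The inverse of 20 mod 21 is 20 (since 20·20 = 400 = 19·21 + 1), so t ≡ 20·4 = 80 ≡ 17 (mod 21).
    Then x = 13 + 20·17 = 353, valid modulo lcm(20, 21) = 420: x ≡ 353 (mod 420).
  Combine with x ≡ 2 (mod 9): gcd(420, 9) = 3; 2 - 353 = -351, which IS divisible by 3, so compatible.
    Write x = 353 + 420·t and substitute into x ≡ 2 (mod 9): 420·t ≡ 2 − 353 = -351 (mod 9).
    Divide the congruence (and modulus) by g = 3: 140·t ≡ -117 (mod 3).
    Reduce coefficients mod 3: 2·t ≡ 0 (mod 3).
    The inverse of 2 mod 3 is 2 (since 2·2 = 4 = 1·3 + 1), so t ≡ 2·0 = 0 ≡ 0 (mod 3).
    Then x = 353 + 420·0 = 353, valid modulo lcm(420, 9) = 1260: x ≡ 353 (mod 1260).
Verify: 353 mod 20 = 13, 353 mod 21 = 17, 353 mod 9 = 2.

x ≡ 353 (mod 1260).


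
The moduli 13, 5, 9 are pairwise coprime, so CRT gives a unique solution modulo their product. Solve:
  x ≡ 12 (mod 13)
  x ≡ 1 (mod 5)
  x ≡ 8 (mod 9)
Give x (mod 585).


Moduli 13, 5, 9 are pairwise coprime; by CRT there is a unique solution modulo M = 13 · 5 · 9 = 585.
Solve pairwise, accumulating the modulus:
  Start with x ≡ 12 (mod 13).
  Combine with x ≡ 1 (mod 5): since gcd(13, 5) = 1, we get a unique residue mod 65.
    Write x = 12 + 13·t and substitute into x ≡ 1 (mod 5): 13·t ≡ 1 − 12 = -11 (mod 5).
    Reduce coefficients mod 5: 3·t ≡ 4 (mod 5).
    The inverse of 3 mod 5 is 2 (since 3·2 = 6 = 1·5 + 1), so t ≡ 2·4 = 8 ≡ 3 (mod 5).
    Then x = 12 + 13·3 = 51, valid modulo lcm(13, 5) = 65: x ≡ 51 (mod 65).
  Combine with x ≡ 8 (mod 9): since gcd(65, 9) = 1, we get a unique residue mod 585.
    Write x = 51 + 65·t and substitute into x ≡ 8 (mod 9): 65·t ≡ 8 − 51 = -43 (mod 9).
    Reduce coefficients mod 9: 2·t ≡ 2 (mod 9).
    The inverse of 2 mod 9 is 5 (since 2·5 = 10 = 1·9 + 1), so t ≡ 5·2 = 10 ≡ 1 (mod 9).
    Then x = 51 + 65·1 = 116, valid modulo lcm(65, 9) = 585: x ≡ 116 (mod 585).
Verify: 116 mod 13 = 12 ✓, 116 mod 5 = 1 ✓, 116 mod 9 = 8 ✓.

x ≡ 116 (mod 585).
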